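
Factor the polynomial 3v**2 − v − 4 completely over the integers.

(3v − 4)(v + 1)

Need a pair with product 3·(−4) = −12 and sum −1: that's 3 and −4.
Split the middle term: 3v**2 + 3v − 4v − 4 = 3v(v + 1) − 4(v + 1).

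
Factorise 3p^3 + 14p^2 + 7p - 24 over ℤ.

Among the possible rational roots, p = 1 is a root, so (p - 1) is a factor; dividing leaves 3p^2 + 17p + 24.
The remaining quadratic factors as (3p + 8)(p + 3).

(3p + 8)(p + 3)(p - 1)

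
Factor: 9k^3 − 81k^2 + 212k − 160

(3k − 4)(3k − 8)(k − 5)

Among the possible rational roots, k = 8/3 is a root, so (3k − 8) is a factor; dividing leaves 3k^2 − 19k + 20.
The remaining quadratic factors as (k − 5)(3k − 4).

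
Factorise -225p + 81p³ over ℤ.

9p(3p + 5)(3p - 5)

Pull out the common factor 9p; 9p² - 25 is a difference of squares.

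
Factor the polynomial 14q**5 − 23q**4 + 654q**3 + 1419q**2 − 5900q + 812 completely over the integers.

(2q + 7)(7q − 1)(q − 2)(q**2 − 3q + 58)

Among the possible rational roots, q = 1/7 is a root, so (7q − 1) divides it; the quotient is 2q**4 − 3q**3 + 93q**2 + 216q − 812.
Next, q = −7/2 is a root, so (2q + 7) divides it; the quotient is q**3 − 5q**2 + 64q − 116.
Continuing, q = 2 is a root, so (q − 2) is a factor; dividing leaves q**2 − 3q + 58.
The quadratic q**2 − 3q + 58 has discriminant −223 < 0 and is irreducible over ℤ.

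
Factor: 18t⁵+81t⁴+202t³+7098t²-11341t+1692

(3t-4)(6t-1)(t+9)(t²-3t+47)

Trying the rational-root candidates, t = -9 is a root, so (t+9) is a factor; dividing leaves 18t⁴-81t³+931t²-1281t+188.
Next, t = 1/6 is a root, giving the factor (6t-1) and quotient 3t³-13t²+153t-188.
Next, t = 4/3 is a root, so (3t-4) is a factor; dividing leaves t²-3t+47.
The quadratic t²-3t+47 has discriminant -179 < 0 and is irreducible over ℤ.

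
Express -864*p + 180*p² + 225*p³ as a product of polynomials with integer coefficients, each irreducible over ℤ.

Pull out the common factor 9*p, then factor the remaining trinomial.

9*p*(5*p + 12)*(5*p - 8)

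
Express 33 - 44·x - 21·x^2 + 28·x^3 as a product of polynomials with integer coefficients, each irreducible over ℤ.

(4·x - 3)·(7·x^2 - 11)

Group as (28·x^3 - 44·x) + (-21·x^2 + 33) = 4·x·(7·x^2 - 11) - 3·(7·x^2 - 11).
Both groups share the factor (7·x^2 - 11).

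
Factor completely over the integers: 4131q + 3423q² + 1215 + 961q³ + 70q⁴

Trying the rational-root candidates, q = -3/7 is a root, giving the factor (7q + 3) and quotient 10q³ + 133q² + 432q + 405.
Next, q = -9/5 is a root, so (5q + 9) is a factor; dividing leaves 2q² + 23q + 45.
The remaining quadratic factors as (q + 9)(2q + 5).

(2q + 5)(5q + 9)(7q + 3)(q + 9)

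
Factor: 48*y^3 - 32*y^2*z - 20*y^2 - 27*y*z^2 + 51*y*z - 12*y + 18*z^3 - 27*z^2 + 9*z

(3*y - 2*z + 1)*(4*y + 3*z - 3)*(4*y - 3*z)

Group: 4*y*(12*y^2 - 17*y*z + 4*y + 6*z^2 - 3*z) + (3*z - 3)*(12*y^2 - 17*y*z + 4*y + 6*z^2 - 3*z); both groups contain (12*y^2 - 17*y*z + 4*y + 6*z^2 - 3*z), so (4*y + 3*z - 3) is a factor with cofactor 12*y^2 - 17*y*z + 4*y + 6*z^2 - 3*z.
The cofactor groups again: 12*y^2 - 17*y*z + 4*y + 6*z^2 - 3*z = 3*y*(4*y - 3*z) + (-2*z + 1)*(4*y - 3*z); both groups contain (4*y - 3*z), giving (3*y - 2*z + 1)*(4*y - 3*z).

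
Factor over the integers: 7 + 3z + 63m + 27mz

(3z + 7)(9m + 1)

Group as (27mz + 63m) + (3z + 7) = 9m(3z + 7) + (3z + 7).
Both groups share the factor (3z + 7).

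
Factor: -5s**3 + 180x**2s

5s(6x - s)(6x + s)

Pull out the common factor 5s; 36x**2 - s**2 is a difference of squares.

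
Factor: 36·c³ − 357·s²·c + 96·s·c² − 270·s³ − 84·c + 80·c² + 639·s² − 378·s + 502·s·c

Group: 9·s·(−30·s² − 33·s·c + 71·s + 18·c² + 40·c − 42) + 2·c·(−30·s² − 33·s·c + 71·s + 18·c² + 40·c − 42); both groups contain (−30·s² − 33·s·c + 71·s + 18·c² + 40·c − 42), so (9·s + 2·c) is a factor with cofactor −30·s² − 33·s·c + 71·s + 18·c² + 40·c − 42.
The cofactor groups again: −30·s² − 33·s·c + 71·s + 18·c² + 40·c − 42 = −6·s·(5·s − 2·c − 6) + (−9·c + 7)·(5·s − 2·c − 6); both groups contain (5·s − 2·c − 6), giving −(6·s + 9·c − 7)·(5·s − 2·c − 6).

−(5·s − 2·c − 6)·(9·s + 2·c)·(6·s + 9·c − 7)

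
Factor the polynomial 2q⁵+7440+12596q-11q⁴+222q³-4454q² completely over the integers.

(2q+1)(q-10)(q-4)(q²+8q+186)

By the rational root theorem, q = 4 is a root, giving the factor (q-4) and quotient 2q⁴-3q³+210q²-3614q-1860.
Then q = 10 is a root, giving the factor (q-10) and quotient 2q³+17q²+380q+186.
Then q = -1/2 is a root, so (2q+1) divides it; the quotient is q²+8q+186.
The quadratic q²+8q+186 has discriminant -680 < 0 and is irreducible over ℤ.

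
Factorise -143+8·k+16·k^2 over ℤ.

(4·k+13)·(4·k-11)

Need a pair with product 16·(-143) = -2288 and sum 8: that's 52 and -44.
Split the middle term: 16·k^2+52·k - 44·k-143 = 4·k·(4·k+13) - 11·(4·k+13).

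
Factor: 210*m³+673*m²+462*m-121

Trying the rational-root candidates, m = -11/6 is a root, so (6*m+11) is a factor; dividing leaves 35*m²+48*m-11.
The remaining quadratic factors as (5*m-1)(7*m+11).

(5*m-1)*(6*m+11)*(7*m+11)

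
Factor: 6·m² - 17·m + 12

Need a pair with product 6·12 = 72 and sum -17: that's -9 and -8.
Split the middle term: 6·m² - 9·m - 8·m + 12 = 3·m·(2·m - 3) - 4·(2·m - 3).

(2·m - 3)·(3·m - 4)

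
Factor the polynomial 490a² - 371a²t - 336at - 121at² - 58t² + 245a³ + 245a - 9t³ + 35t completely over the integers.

(5a - 9t + 5)(7a + t)(7a + t + 7)

Group: 5a(49a² + 14at + 49a + t² + 7t) + (-9t + 5)(49a² + 14at + 49a + t² + 7t); both groups contain (49a² + 14at + 49a + t² + 7t), so (5a - 9t + 5) is a factor with cofactor 49a² + 14at + 49a + t² + 7t.
The cofactor groups again: 49a² + 14at + 49a + t² + 7t = 7a(7a + t + 7) + t(7a + t + 7); both groups contain (7a + t + 7), giving (7a + t)(7a + t + 7).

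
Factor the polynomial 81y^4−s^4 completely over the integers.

Difference of squares twice: with A = 3y and B = s, A⁴ − B⁴ = (A² − B²)(A² + B²), and A² − B² factors again.

(3y−s)(3y+s)(9y^2+s^2)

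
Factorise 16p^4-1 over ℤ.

(2p+1)(2p-1)(4p^2+1)

Difference of squares twice: with A = 2p and B = 1, A⁴ − B⁴ = (A² − B²)(A² + B²), and A² − B² factors again.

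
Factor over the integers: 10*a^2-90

Every term has a factor of 10. Then a^2-9 = (a)² − (3)².

10*(a+3)*(a-3)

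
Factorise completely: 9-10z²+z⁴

(z+1)(z+3)(z-1)(z-3)

Substitute u = z² to get a quadratic in u, then factor.
z²-9 is a difference of squares.
z²-1 is a difference of squares.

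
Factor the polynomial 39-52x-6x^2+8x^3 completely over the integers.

Group as (8x^3-52x) + (-6x^2+39) = 4x(2x^2-13) - 3(2x^2-13).
Both groups share the factor (2x^2-13).

(4x-3)(2x^2-13)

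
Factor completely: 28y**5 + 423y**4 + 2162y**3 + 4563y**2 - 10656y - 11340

Trying the rational-root candidates, y = 7/4 is a root, giving the factor (4y - 7) and quotient 7y**4 + 118y**3 + 747y**2 + 2448y + 1620.
Then y = -9 is a root, giving the factor (y + 9) and quotient 7y**3 + 55y**2 + 252y + 180.
Continuing, y = -6/7 is a root, giving the factor (7y + 6) and quotient y**2 + 7y + 30.
The quadratic y**2 + 7y + 30 has discriminant -71 < 0 and is irreducible over ℤ.

(4y - 7)(7y + 6)(y + 9)(y**2 + 7y + 30)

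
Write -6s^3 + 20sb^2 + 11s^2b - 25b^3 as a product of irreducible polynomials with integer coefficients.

-(2s - 5b)(s - b)(3s + 5b)

Group: 2s(-3s^2 - 2sb + 5b^2) - 5b(-3s^2 - 2sb + 5b^2); both groups contain (-3s^2 - 2sb + 5b^2), so (2s - 5b) is a factor with cofactor -3s^2 - 2sb + 5b^2.
The cofactor groups again: -3s^2 - 2sb + 5b^2 = -3s(s - b) - 5b(s - b); both groups contain (s - b), giving -(3s + 5b)(s - b).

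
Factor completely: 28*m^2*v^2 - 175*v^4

Every term has a factor of 7*v^2. Then 4*m^2 - 25*v^2 = (2*m)² − (5*v)².

7*v^2*(2*m + 5*v)*(2*m - 5*v)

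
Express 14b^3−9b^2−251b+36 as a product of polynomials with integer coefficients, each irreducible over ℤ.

(2b−9)(7b−1)(b+4)

Among the possible rational roots, b = 1/7 is a root, so (7b−1) is a factor; dividing leaves 2b^2−b−36.
The remaining quadratic factors as (2b−9)(b+4).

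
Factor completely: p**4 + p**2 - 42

(p**2 + 7)(p**2 - 6)

Substitute u = p**2 to get a quadratic in u, then factor.
p**2 + 7 is irreducible over ℤ (always positive, so no real roots).
p**2 - 6 is irreducible over ℤ (6 is not a perfect square).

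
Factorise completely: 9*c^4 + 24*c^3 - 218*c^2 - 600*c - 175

Testing divisors of the constant over divisors of the leading coefficient, c = -1/3 is a root, so (3*c + 1) is a factor; dividing leaves 3*c^3 + 7*c^2 - 75*c - 175.
Then c = -5 is a root, so (c + 5) is a factor; dividing leaves 3*c^2 - 8*c - 35.
The remaining quadratic factors as (3*c + 7)(c - 5).

(3*c + 1)*(3*c + 7)*(c + 5)*(c - 5)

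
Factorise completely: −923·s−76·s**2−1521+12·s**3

Among the possible rational roots, s = 13 is a root, so (s−13) divides it; the quotient is 12·s**2+80·s+117.
The remaining quadratic factors as (2·s+9)(6·s+13).

(2·s+9)·(6·s+13)·(s−13)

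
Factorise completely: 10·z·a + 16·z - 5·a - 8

(2·z - 1)·(5·a + 8)

Group as (10·z·a + 16·z) + (-5·a - 8) = 2·z·(5·a + 8) - (5·a + 8).
Both groups share the factor (5·a + 8).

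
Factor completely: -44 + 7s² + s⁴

Substitute u = s² to get a quadratic in u, then factor.
s² + 11 is irreducible over ℤ (always positive, so no real roots).
s² - 4 is a difference of squares.

(s + 2)(s - 2)(s² + 11)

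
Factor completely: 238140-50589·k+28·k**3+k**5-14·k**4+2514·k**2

Testing divisors of the constant over divisors of the leading coefficient, k = 12 is a root, giving the factor (k-12) and quotient k**4-2·k**3+4·k**2+2562·k-19845.
Then k = -15 is a root, giving the factor (k+15) and quotient k**3-17·k**2+259·k-1323.
Then k = 7 is a root, so (k-7) is a factor; dividing leaves k**2-10·k+189.
The quadratic k**2-10·k+189 has discriminant -656 < 0 and is irreducible over ℤ.

(k+15)·(k-12)·(k-7)·(k**2-10·k+189)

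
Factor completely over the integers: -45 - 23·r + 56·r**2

(7·r + 5)·(8·r - 9)

Need a pair with product 56·(-45) = -2520 and sum -23: that's 40 and -63.
Split the middle term: 56·r**2 + 40·r - 63·r - 45 = 8·r·(7·r + 5) - 9·(7·r + 5).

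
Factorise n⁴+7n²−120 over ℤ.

Substitute u = n² to get a quadratic in u, then factor.
n²+15 is irreducible over ℤ (always positive, so no real roots).
n²−8 is irreducible over ℤ (8 is not a perfect square).

(n²+15)(n²−8)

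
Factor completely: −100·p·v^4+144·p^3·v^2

4·p·v^2·(6·p+5·v)·(6·p−5·v)

Factor out 4·p·v^2, leaving 36·p^2−25·v^2, which is a difference of two squares.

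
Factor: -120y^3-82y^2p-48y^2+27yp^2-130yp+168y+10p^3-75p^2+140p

Group: 6y(-20y^2+3yp-8y+2p^2-15p+28) + 5p(-20y^2+3yp-8y+2p^2-15p+28); both groups contain (-20y^2+3yp-8y+2p^2-15p+28), so (6y+5p) is a factor with cofactor -20y^2+3yp-8y+2p^2-15p+28.
The cofactor groups again: -20y^2+3yp-8y+2p^2-15p+28 = -5y(4y+p-4) + (2p-7)(4y+p-4); both groups contain (4y+p-4), giving -(5y-2p+7)(4y+p-4).

-(5y-2p+7)(6y+5p)(4y+p-4)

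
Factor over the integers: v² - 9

(v + 3)·(v - 3)

Two integers with product -9 and sum 0 are 3 and -3.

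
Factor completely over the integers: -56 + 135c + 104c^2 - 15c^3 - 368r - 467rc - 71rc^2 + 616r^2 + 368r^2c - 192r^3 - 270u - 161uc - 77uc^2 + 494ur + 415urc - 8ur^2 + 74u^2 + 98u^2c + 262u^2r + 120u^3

(5u + 8r - 3c + 1)(4u - 3r + 5c + 7)(6u + 8r + c - 8)

Group: 4u(30u^2 + 88ur - 13uc - 34u + 64r^2 - 16rc - 56r - 3c^2 + 25c - 8) + (-3r + 5c + 7)(30u^2 + 88ur - 13uc - 34u + 64r^2 - 16rc - 56r - 3c^2 + 25c - 8); both groups contain (30u^2 + 88ur - 13uc - 34u + 64r^2 - 16rc - 56r - 3c^2 + 25c - 8), so (4u - 3r + 5c + 7) is a factor with cofactor 30u^2 + 88ur - 13uc - 34u + 64r^2 - 16rc - 56r - 3c^2 + 25c - 8.
The cofactor groups again: 30u^2 + 88ur - 13uc - 34u + 64r^2 - 16rc - 56r - 3c^2 + 25c - 8 = 6u(5u + 8r - 3c + 1) + (8r + c - 8)(5u + 8r - 3c + 1); both groups contain (5u + 8r - 3c + 1), giving (6u + 8r + c - 8)(5u + 8r - 3c + 1).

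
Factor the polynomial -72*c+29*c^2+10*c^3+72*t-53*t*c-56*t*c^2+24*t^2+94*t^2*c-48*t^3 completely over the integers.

Group: 8*t*(-6*t^2+8*t*c+9*t-2*c^2-9*c) + (-5*c+8)*(-6*t^2+8*t*c+9*t-2*c^2-9*c); both groups contain (-6*t^2+8*t*c+9*t-2*c^2-9*c), so (8*t-5*c+8) is a factor with cofactor -6*t^2+8*t*c+9*t-2*c^2-9*c.
The cofactor groups again: -6*t^2+8*t*c+9*t-2*c^2-9*c = -6*t*(t-c) + (2*c+9)*(t-c); both groups contain (t-c), giving -(6*t-2*c-9)*(t-c).

-(6*t-2*c-9)*(8*t-5*c+8)*(t-c)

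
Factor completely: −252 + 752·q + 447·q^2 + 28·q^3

(4·q + 9)·(7·q − 2)·(q + 14)

By the rational root theorem, q = 2/7 is a root, so (7·q − 2) divides it; the quotient is 4·q^2 + 65·q + 126.
The remaining quadratic factors as (4·q + 9)(q + 14).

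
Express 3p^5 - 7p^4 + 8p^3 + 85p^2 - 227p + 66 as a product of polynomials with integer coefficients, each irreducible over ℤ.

(3p - 1)(p + 3)(p - 2)(p^2 - 3p + 11)

By the rational root theorem, p = 1/3 is a root, giving the factor (3p - 1) and quotient p^4 - 2p^3 + 2p^2 + 29p - 66.
Then p = -3 is a root, so (p + 3) is a factor; dividing leaves p^3 - 5p^2 + 17p - 22.
Then p = 2 is a root, so (p - 2) is a factor; dividing leaves p^2 - 3p + 11.
The quadratic p^2 - 3p + 11 has discriminant -35 < 0 and is irreducible over ℤ.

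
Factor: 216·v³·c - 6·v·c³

Pull out the common factor 6·v·c; 36·v² - c² is a difference of squares.

6·c·v·(6·v - c)·(6·v + c)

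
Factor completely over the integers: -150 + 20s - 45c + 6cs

(2s - 15)(3c + 10)

Group as (6cs - 45c) + (20s - 150) = 3c(2s - 15) + 10(2s - 15).
Both groups share the factor (2s - 15).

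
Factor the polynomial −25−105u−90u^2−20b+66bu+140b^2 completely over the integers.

Group: 14b(10b−6u−5) + (15u+5)(10b−6u−5); both groups contain (10b−6u−5).

(10b−6u−5)(14b+15u+5)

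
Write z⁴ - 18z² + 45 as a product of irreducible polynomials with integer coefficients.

Substitute u = z² to get a quadratic in u, then factor.
z² - 3 is irreducible over ℤ (3 is not a perfect square).
z² - 15 is irreducible over ℤ (15 is not a perfect square).

(z² - 15)(z² - 3)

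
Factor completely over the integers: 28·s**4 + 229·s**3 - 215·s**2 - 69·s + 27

By the rational root theorem, s = -3/7 is a root, giving the factor (7·s + 3) and quotient 4·s**3 + 31·s**2 - 44·s + 9.
Next, s = 1/4 is a root, giving the factor (4·s - 1) and quotient s**2 + 8·s - 9.
The remaining quadratic factors as (s - 1)(s + 9).

(4·s - 1)·(7·s + 3)·(s + 9)·(s - 1)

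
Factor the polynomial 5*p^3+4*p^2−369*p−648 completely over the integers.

(5*p+9)*(p+8)*(p−9)

Testing divisors of the constant over divisors of the leading coefficient, p = −8 is a root, so (p+8) divides it; the quotient is 5*p^2−36*p−81.
The remaining quadratic factors as (p−9)(5*p+9).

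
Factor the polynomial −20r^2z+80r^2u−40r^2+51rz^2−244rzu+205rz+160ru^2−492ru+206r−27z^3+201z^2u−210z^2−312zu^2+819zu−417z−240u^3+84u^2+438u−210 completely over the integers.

−(z−4u+2)(4r−3z+12u−15)(5r−9z−5u−7)

Group: 4r(−5rz+20ru−10r+9z^2−31zu+25z−20u^2−18u+14) + (−3z+12u−15)(−5rz+20ru−10r+9z^2−31zu+25z−20u^2−18u+14); both groups contain (−5rz+20ru−10r+9z^2−31zu+25z−20u^2−18u+14), so (4r−3z+12u−15) is a factor with cofactor −5rz+20ru−10r+9z^2−31zu+25z−20u^2−18u+14.
The cofactor groups again: −5rz+20ru−10r+9z^2−31zu+25z−20u^2−18u+14 = −z(5r−9z−5u−7) + (4u−2)(5r−9z−5u−7); both groups contain (5r−9z−5u−7), giving −(z−4u+2)(5r−9z−5u−7).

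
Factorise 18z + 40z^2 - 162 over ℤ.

Pull out the common factor 2, then factor the remaining trinomial.

2(4z + 9)(5z - 9)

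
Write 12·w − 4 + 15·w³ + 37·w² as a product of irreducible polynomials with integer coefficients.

(3·w + 2)·(5·w − 1)·(w + 2)

Trying the rational-root candidates, w = −2/3 is a root, giving the factor (3·w + 2) and quotient 5·w² + 9·w − 2.
The remaining quadratic factors as (w + 2)(5·w − 1).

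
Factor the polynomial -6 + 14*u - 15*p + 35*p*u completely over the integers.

Group as (35*p*u - 15*p) + (14*u - 6) = 5*p*(7*u - 3) + 2*(7*u - 3).
Both groups share the factor (7*u - 3).

(5*p + 2)*(7*u - 3)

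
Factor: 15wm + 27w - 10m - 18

Group as (15wm + 27w) + (-10m - 18) = 3w(5m + 9) - 2(5m + 9).
Both groups share the factor (5m + 9).

(3w - 2)(5m + 9)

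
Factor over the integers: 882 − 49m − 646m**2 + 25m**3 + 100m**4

Trying the rational-root candidates, m = 2 is a root, so (m − 2) divides it; the quotient is 100m**3 + 225m**2 − 196m − 441.
Next, m = 7/5 is a root, so (5m − 7) divides it; the quotient is 20m**2 + 73m + 63.
The remaining quadratic factors as (4m + 9)(5m + 7).

(4m + 9)(5m + 7)(5m − 7)(m − 2)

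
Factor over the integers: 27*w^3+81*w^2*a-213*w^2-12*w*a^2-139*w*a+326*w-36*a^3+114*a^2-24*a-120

(9*w-6*a-5)*(3*w+2*a-4)*(w+3*a-6)

Group: w*(27*w^2-51*w-12*a^2+14*a+20) + (3*a-6)*(27*w^2-51*w-12*a^2+14*a+20); both groups contain (27*w^2-51*w-12*a^2+14*a+20), so (w+3*a-6) is a factor with cofactor 27*w^2-51*w-12*a^2+14*a+20.
The cofactor groups again: 27*w^2-51*w-12*a^2+14*a+20 = 3*w*(9*w-6*a-5) + (2*a-4)*(9*w-6*a-5); both groups contain (9*w-6*a-5), giving (3*w+2*a-4)*(9*w-6*a-5).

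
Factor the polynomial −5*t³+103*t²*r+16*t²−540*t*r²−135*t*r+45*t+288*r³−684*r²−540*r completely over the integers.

Group: t*(−5*t²+63*t*r−9*t−36*r²+108*r) + (−8*r−5)*(−5*t²+63*t*r−9*t−36*r²+108*r); both groups contain (−5*t²+63*t*r−9*t−36*r²+108*r), so (t−8*r−5) is a factor with cofactor −5*t²+63*t*r−9*t−36*r²+108*r.
The cofactor groups again: −5*t²+63*t*r−9*t−36*r²+108*r = −5*t*(t−12*r) + (3*r−9)*(t−12*r); both groups contain (t−12*r), giving −(5*t−3*r+9)*(t−12*r).

−(t−12*r)*(5*t−3*r+9)*(t−8*r−5)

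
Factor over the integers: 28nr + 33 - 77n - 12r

(4r - 11)(7n - 3)

Group as (28nr - 77n) + (-12r + 33) = 7n(4r - 11) - 3(4r - 11).
Both groups share the factor (4r - 11).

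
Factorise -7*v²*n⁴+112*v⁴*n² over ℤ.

7*n²*v²*(4*v-n)*(4*v+n)

Every term has a factor of 7*v²*n². Then 16*v²-n² = (4*v)² − (n)².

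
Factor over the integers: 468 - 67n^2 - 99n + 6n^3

(6n - 13)(n + 3)(n - 12)

Among the possible rational roots, n = 13/6 is a root, giving the factor (6n - 13) and quotient n^2 - 9n - 36.
The remaining quadratic factors as (n + 3)(n - 12).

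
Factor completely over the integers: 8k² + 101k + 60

(8k + 5)(k + 12)

Need a pair with product 8·60 = 480 and sum 101: that's 5 and 96.
Split the middle term: 8k² + 5k + 96k + 60 = k(8k + 5) + 12(8k + 5).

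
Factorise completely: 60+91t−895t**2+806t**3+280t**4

(2t−1)(4t+15)(5t+1)(7t−4)

By the rational root theorem, t = 4/7 is a root, so (7t−4) divides it; the quotient is 40t**3+138t**2−49t−15.
Next, t = 1/2 is a root, so (2t−1) is a factor; dividing leaves 20t**2+79t+15.
The remaining quadratic factors as (4t+15)(5t+1).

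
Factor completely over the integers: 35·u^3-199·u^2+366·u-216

(5·u-12)·(7·u-9)·(u-2)

Trying the rational-root candidates, u = 12/5 is a root, giving the factor (5·u-12) and quotient 7·u^2-23·u+18.
The remaining quadratic factors as (u-2)(7·u-9).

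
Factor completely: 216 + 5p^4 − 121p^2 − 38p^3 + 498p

Among the possible rational roots, p = 9 is a root, so (p − 9) divides it; the quotient is 5p^3 + 7p^2 − 58p − 24.
Next, p = −4 is a root, giving the factor (p + 4) and quotient 5p^2 − 13p − 6.
The remaining quadratic factors as (5p + 2)(p − 3).

(5p + 2)(p + 4)(p − 3)(p − 9)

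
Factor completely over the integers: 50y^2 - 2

Every term has a factor of 2. Then 25y^2 - 1 = (5y)² − (1)².

2(5y + 1)(5y - 1)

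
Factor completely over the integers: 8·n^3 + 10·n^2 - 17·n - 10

By the rational root theorem, n = 5/4 is a root, so (4·n - 5) is a factor; dividing leaves 2·n^2 + 5·n + 2.
The remaining quadratic factors as (2·n + 1)(n + 2).

(2·n + 1)·(4·n - 5)·(n + 2)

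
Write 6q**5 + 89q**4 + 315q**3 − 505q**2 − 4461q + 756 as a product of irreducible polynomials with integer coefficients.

(6q − 1)(q + 9)(q − 3)(q**2 + 9q + 28)

Trying the rational-root candidates, q = −9 is a root, so (q + 9) divides it; the quotient is 6q**4 + 35q**3 − 505q + 84.
Continuing, q = 1/6 is a root, so (6q − 1) divides it; the quotient is q**3 + 6q**2 + q − 84.
Next, q = 3 is a root, so (q − 3) divides it; the quotient is q**2 + 9q + 28.
The quadratic q**2 + 9q + 28 has discriminant −31 < 0 and is irreducible over ℤ.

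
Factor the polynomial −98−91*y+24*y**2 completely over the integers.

Need a pair with product 24·(−98) = −2352 and sum −91: that's −112 and 21.
Split the middle term: 24*y**2−112*y + 21*y−98 = 8*y*(3*y−14) + 7*(3*y−14).

(3*y−14)*(8*y+7)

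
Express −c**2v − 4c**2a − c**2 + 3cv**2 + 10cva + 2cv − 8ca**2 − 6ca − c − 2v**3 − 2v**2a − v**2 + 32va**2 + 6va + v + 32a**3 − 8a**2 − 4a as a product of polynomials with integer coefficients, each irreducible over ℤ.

Group: c(−cv − 4ca − c + v**2 + v − 16a**2 − 4a) + (−2v − 2a + 1)(−cv − 4ca − c + v**2 + v − 16a**2 − 4a); both groups contain (−cv − 4ca − c + v**2 + v − 16a**2 − 4a), so (c − 2v − 2a + 1) is a factor with cofactor −cv − 4ca − c + v**2 + v − 16a**2 − 4a.
The cofactor groups again: −cv − 4ca − c + v**2 + v − 16a**2 − 4a = −c(v + 4a + 1) + (v − 4a)(v + 4a + 1); both groups contain (v + 4a + 1), giving −(c − v + 4a)(v + 4a + 1).

−(c − 2v − 2a + 1)(c − v + 4a)(v + 4a + 1)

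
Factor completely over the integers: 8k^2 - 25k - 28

Need a pair with product 8·(-28) = -224 and sum -25: that's -32 and 7.
Split the middle term: 8k^2 - 32k + 7k - 28 = 8k(k - 4) + 7(k - 4).

(8k + 7)(k - 4)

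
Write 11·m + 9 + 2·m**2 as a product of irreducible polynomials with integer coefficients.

Need a pair with product 2·9 = 18 and sum 11: that's 2 and 9.
Split the middle term: 2·m**2 + 2·m + 9·m + 9 = 2·m·(m + 1) + 9·(m + 1).

(2·m + 9)·(m + 1)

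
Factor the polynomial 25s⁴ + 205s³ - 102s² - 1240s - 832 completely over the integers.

(5s + 4)(5s - 13)(s + 2)(s + 8)

Testing divisors of the constant over divisors of the leading coefficient, s = 13/5 is a root, so (5s - 13) divides it; the quotient is 5s³ + 54s² + 120s + 64.
Then s = -4/5 is a root, so (5s + 4) divides it; the quotient is s² + 10s + 16.
The remaining quadratic factors as (s + 8)(s + 2).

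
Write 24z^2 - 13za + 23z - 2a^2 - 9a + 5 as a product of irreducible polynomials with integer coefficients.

(3z - 2a + 1)(8z + a + 5)

Group: 8z(3z - 2a + 1) + (a + 5)(3z - 2a + 1); both groups contain (3z - 2a + 1).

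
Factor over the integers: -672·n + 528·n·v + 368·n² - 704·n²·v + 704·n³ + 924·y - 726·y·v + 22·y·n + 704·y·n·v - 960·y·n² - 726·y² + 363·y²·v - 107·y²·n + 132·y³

(4·y - 11·n + 11·v - 14)·(11·y - 8·n)·(3·y + 8·n - 6)

Group: 11·y·(12·y² - y·n + 33·y·v - 66·y - 88·n² + 88·n·v - 46·n - 66·v + 84) - 8·n·(12·y² - y·n + 33·y·v - 66·y - 88·n² + 88·n·v - 46·n - 66·v + 84); both groups contain (12·y² - y·n + 33·y·v - 66·y - 88·n² + 88·n·v - 46·n - 66·v + 84), so (11·y - 8·n) is a factor with cofactor 12·y² - y·n + 33·y·v - 66·y - 88·n² + 88·n·v - 46·n - 66·v + 84.
The cofactor groups again: 12·y² - y·n + 33·y·v - 66·y - 88·n² + 88·n·v - 46·n - 66·v + 84 = 4·y·(3·y + 8·n - 6) + (-11·n + 11·v - 14)·(3·y + 8·n - 6); both groups contain (3·y + 8·n - 6), giving (4·y - 11·n + 11·v - 14)·(3·y + 8·n - 6).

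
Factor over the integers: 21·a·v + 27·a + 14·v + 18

(3·a + 2)·(7·v + 9)

Group as (21·a·v + 27·a) + (14·v + 18) = 3·a·(7·v + 9) + 2·(7·v + 9).
Both groups share the factor (7·v + 9).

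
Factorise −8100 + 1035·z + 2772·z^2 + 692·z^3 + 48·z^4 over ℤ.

(2·z + 15)·(2·z + 9)·(3·z − 4)·(4·z + 15)

Testing divisors of the constant over divisors of the leading coefficient, z = 4/3 is a root, so (3·z − 4) is a factor; dividing leaves 16·z^3 + 252·z^2 + 1260·z + 2025.
Next, z = −15/4 is a root, so (4·z + 15) divides it; the quotient is 4·z^2 + 48·z + 135.
The remaining quadratic factors as (2·z + 9)(2·z + 15).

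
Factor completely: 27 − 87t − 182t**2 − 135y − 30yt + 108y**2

Group: 9y(12y + 14t − 3) + (−13t − 9)(12y + 14t − 3); both groups contain (12y + 14t − 3).

(9y − 13t − 9)(12y + 14t − 3)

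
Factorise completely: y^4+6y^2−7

(y+1)(y−1)(y^2+7)

Substitute u = y^2 to get a quadratic in u, then factor.
y^2+7 is irreducible over ℤ (always positive, so no real roots).
y^2−1 is a difference of squares.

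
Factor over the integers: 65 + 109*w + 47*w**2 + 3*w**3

Trying the rational-root candidates, w = -13 is a root, so (w + 13) is a factor; dividing leaves 3*w**2 + 8*w + 5.
The remaining quadratic factors as (3*w + 5)(w + 1).

(3*w + 5)*(w + 1)*(w + 13)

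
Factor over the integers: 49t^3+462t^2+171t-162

(7t+6)(7t-3)(t+9)

Trying the rational-root candidates, t = -6/7 is a root, so (7t+6) divides it; the quotient is 7t^2+60t-27.
The remaining quadratic factors as (t+9)(7t-3).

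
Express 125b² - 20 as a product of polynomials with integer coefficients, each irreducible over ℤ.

5(5b + 2)(5b - 2)

Factor out 5, leaving 25b² - 4, which is a difference of two squares.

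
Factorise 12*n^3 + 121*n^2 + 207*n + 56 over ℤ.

By the rational root theorem, n = -1/3 is a root, so (3*n + 1) is a factor; dividing leaves 4*n^2 + 39*n + 56.
The remaining quadratic factors as (n + 8)(4*n + 7).

(3*n + 1)*(4*n + 7)*(n + 8)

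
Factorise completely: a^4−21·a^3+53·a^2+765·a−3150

Testing divisors of the constant over divisors of the leading coefficient, a = 7 is a root, giving the factor (a−7) and quotient a^3−14·a^2−45·a+450.
Next, a = −6 is a root, so (a+6) is a factor; dividing leaves a^2−20·a+75.
The remaining quadratic factors as (a−15)(a−5).

(a+6)·(a−15)·(a−5)·(a−7)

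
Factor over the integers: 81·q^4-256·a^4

(3·q-4·a)·(3·q+4·a)·(9·q^2+16·a^2)

Write as (9·q^2)² − (16·a^2)², then factor 9·q^2-16·a^2 once more.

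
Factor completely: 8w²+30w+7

(2w+7)(4w+1)

Need a pair with product 8·7 = 56 and sum 30: that's 2 and 28.
Split the middle term: 8w²+2w + 28w+7 = 2w(4w+1) + 7(4w+1).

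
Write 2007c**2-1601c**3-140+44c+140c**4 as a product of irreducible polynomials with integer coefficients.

(4c+1)(5c-7)(7c-2)(c-10)

By the rational root theorem, c = 7/5 is a root, giving the factor (5c-7) and quotient 28c**3-281c**2+8c+20.
Then c = 10 is a root, giving the factor (c-10) and quotient 28c**2-c-2.
The remaining quadratic factors as (7c-2)(4c+1).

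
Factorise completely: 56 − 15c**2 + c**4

(c**2 − 7)(c**2 − 8)

Substitute u = c**2 to get a quadratic in u, then factor.
c**2 − 8 is irreducible over ℤ (8 is not a perfect square).
c**2 − 7 is irreducible over ℤ (7 is not a perfect square).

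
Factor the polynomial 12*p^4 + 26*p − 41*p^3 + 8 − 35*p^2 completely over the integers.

(3*p − 2)*(4*p + 1)*(p + 1)*(p − 4)

Trying the rational-root candidates, p = −1/4 is a root, giving the factor (4*p + 1) and quotient 3*p^3 − 11*p^2 − 6*p + 8.
Next, p = 2/3 is a root, so (3*p − 2) is a factor; dividing leaves p^2 − 3*p − 4.
The remaining quadratic factors as (p − 4)(p + 1).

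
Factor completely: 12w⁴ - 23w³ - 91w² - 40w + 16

(3w + 4)(4w - 1)(w + 1)(w - 4)

Trying the rational-root candidates, w = -4/3 is a root, so (3w + 4) is a factor; dividing leaves 4w³ - 13w² - 13w + 4.
Then w = -1 is a root, so (w + 1) divides it; the quotient is 4w² - 17w + 4.
The remaining quadratic factors as (4w - 1)(w - 4).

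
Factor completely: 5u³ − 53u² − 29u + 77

(5u + 7)(u − 1)(u − 11)

Testing divisors of the constant over divisors of the leading coefficient, u = 11 is a root, so (u − 11) divides it; the quotient is 5u² + 2u − 7.
The remaining quadratic factors as (5u + 7)(u − 1).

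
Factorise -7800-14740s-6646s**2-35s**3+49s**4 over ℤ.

(7s+10)(7s+6)(s+10)(s-13)

Among the possible rational roots, s = -10/7 is a root, giving the factor (7s+10) and quotient 7s**3-15s**2-928s-780.
Then s = -10 is a root, giving the factor (s+10) and quotient 7s**2-85s-78.
The remaining quadratic factors as (7s+6)(s-13).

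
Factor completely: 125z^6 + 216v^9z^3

z^3(6v^3 + 5z)(36v^6 - 30v^3z + 25z^2)

Factor out z^3 first: what remains is 216v^9 + 125z^3.
Recognize a sum of cubes with the parts 5z and 6v^3.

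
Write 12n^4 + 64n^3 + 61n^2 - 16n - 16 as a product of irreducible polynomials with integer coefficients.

Trying the rational-root candidates, n = -4/3 is a root, so (3n + 4) is a factor; dividing leaves 4n^3 + 16n^2 - n - 4.
Continuing, n = 1/2 is a root, so (2n - 1) divides it; the quotient is 2n^2 + 9n + 4.
The remaining quadratic factors as (n + 4)(2n + 1).

(2n + 1)(2n - 1)(3n + 4)(n + 4)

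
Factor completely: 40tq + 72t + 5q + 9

(5q + 9)(8t + 1)

Group as (40tq + 72t) + (5q + 9) = 8t(5q + 9) + (5q + 9).
Both groups share the factor (5q + 9).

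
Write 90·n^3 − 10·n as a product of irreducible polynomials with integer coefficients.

Every term has a factor of 10·n. Then 9·n^2 − 1 = (3·n)² − (1)².

10·n·(3·n + 1)·(3·n − 1)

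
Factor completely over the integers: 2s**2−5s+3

(2s−3)(s−1)

Need a pair with product 2·3 = 6 and sum −5: that's −3 and −2.
Split the middle term: 2s**2−3s − 2s+3 = s(2s−3) − (2s−3).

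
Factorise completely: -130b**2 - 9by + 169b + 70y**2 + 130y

Group: -10b(13b + 10y) + (7y + 13)(13b + 10y); both groups contain (13b + 10y).

-(10b - 7y - 13)(13b + 10y)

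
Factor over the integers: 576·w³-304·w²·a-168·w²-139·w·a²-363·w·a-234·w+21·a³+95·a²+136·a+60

(9·w-7·a-6)·(8·w-a-2)·(8·w+3·a+5)

Group: 9·w·(64·w²+16·w·a+24·w-3·a²-11·a-10) + (-7·a-6)·(64·w²+16·w·a+24·w-3·a²-11·a-10); both groups contain (64·w²+16·w·a+24·w-3·a²-11·a-10), so (9·w-7·a-6) is a factor with cofactor 64·w²+16·w·a+24·w-3·a²-11·a-10.
The cofactor groups again: 64·w²+16·w·a+24·w-3·a²-11·a-10 = 8·w·(8·w-a-2) + (3·a+5)·(8·w-a-2); both groups contain (8·w-a-2), giving (8·w+3·a+5)·(8·w-a-2).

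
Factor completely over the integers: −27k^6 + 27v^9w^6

Factor out 27 first: what remains is v^9w^6 − k^6.
Recognize a difference of cubes with the parts v^3w^2 and k^2.

27(v^3w^2 − k^2)(v^6w^4 + v^3k^2w^2 + k^4)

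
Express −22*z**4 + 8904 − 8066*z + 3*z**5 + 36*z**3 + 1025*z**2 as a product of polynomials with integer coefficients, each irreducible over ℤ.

(3*z − 4)*(z + 7)*(z − 6)*(z**2 − 7*z + 53)

Trying the rational-root candidates, z = 4/3 is a root, so (3*z − 4) divides it; the quotient is z**4 − 6*z**3 + 4*z**2 + 347*z − 2226.
Continuing, z = −7 is a root, so (z + 7) is a factor; dividing leaves z**3 − 13*z**2 + 95*z − 318.
Continuing, z = 6 is a root, giving the factor (z − 6) and quotient z**2 − 7*z + 53.
The quadratic z**2 − 7*z + 53 has discriminant −163 < 0 and is irreducible over ℤ.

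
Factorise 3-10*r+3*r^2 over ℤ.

Need a pair with product 3·3 = 9 and sum -10: that's -9 and -1.
Split the middle term: 3*r^2-9*r - r+3 = 3*r*(r-3) - (r-3).

(3*r-1)*(r-3)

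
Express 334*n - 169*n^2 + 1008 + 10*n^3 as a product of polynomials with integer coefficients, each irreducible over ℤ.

(2*n - 9)*(5*n + 8)*(n - 14)

Among the possible rational roots, n = -8/5 is a root, so (5*n + 8) is a factor; dividing leaves 2*n^2 - 37*n + 126.
The remaining quadratic factors as (2*n - 9)(n - 14).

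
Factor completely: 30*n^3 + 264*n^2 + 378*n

Pull out the common factor 6*n, then factor the remaining trinomial.

6*n*(5*n + 9)*(n + 7)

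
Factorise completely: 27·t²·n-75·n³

Every term has a factor of 3·n. Then 9·t²-25·n² = (3·t)² − (5·n)².

3·n·(3·t-5·n)·(3·t+5·n)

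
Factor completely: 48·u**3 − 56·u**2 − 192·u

8·u·(2·u + 3)·(3·u − 8)

Pull out the common factor 8·u, then factor the remaining trinomial.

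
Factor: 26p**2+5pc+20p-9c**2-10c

(2p-c)(13p+9c+10)

Group: 13p(2p-c) + (9c+10)(2p-c); both groups contain (2p-c).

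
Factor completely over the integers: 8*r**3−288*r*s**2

Every term has a factor of 8*r. Then r**2−36*s**2 = (r)² − (6*s)².

8*r*(r+6*s)*(r−6*s)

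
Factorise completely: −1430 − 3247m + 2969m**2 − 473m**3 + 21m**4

(3m + 1)(7m − 13)(m − 10)(m − 11)

Testing divisors of the constant over divisors of the leading coefficient, m = 13/7 is a root, giving the factor (7m − 13) and quotient 3m**3 − 62m**2 + 309m + 110.
Next, m = 11 is a root, giving the factor (m − 11) and quotient 3m**2 − 29m − 10.
The remaining quadratic factors as (m − 10)(3m + 1).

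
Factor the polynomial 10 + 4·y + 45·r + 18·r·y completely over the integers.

Group as (18·r·y + 45·r) + (4·y + 10) = 9·r·(2·y + 5) + 2·(2·y + 5).
Both groups share the factor (2·y + 5).

(2·y + 5)·(9·r + 2)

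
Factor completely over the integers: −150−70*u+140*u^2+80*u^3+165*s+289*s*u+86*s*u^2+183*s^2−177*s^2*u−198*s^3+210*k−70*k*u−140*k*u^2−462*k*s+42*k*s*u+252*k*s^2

Group: 3*s*(84*k*s+70*k*u−70*k−66*s^2−103*s*u−5*s−40*u^2−10*u+50) + (−2*u−3)*(84*k*s+70*k*u−70*k−66*s^2−103*s*u−5*s−40*u^2−10*u+50); both groups contain (84*k*s+70*k*u−70*k−66*s^2−103*s*u−5*s−40*u^2−10*u+50), so (3*s−2*u−3) is a factor with cofactor 84*k*s+70*k*u−70*k−66*s^2−103*s*u−5*s−40*u^2−10*u+50.
The cofactor groups again: 84*k*s+70*k*u−70*k−66*s^2−103*s*u−5*s−40*u^2−10*u+50 = 14*k*(6*s+5*u−5) + (−11*s−8*u−10)*(6*s+5*u−5); both groups contain (6*s+5*u−5), giving (14*k−11*s−8*u−10)*(6*s+5*u−5).

(14*k−11*s−8*u−10)*(3*s−2*u−3)*(6*s+5*u−5)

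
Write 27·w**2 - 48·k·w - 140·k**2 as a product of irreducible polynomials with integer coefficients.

Group: -14·k·(10·k - 3·w) - 9·w·(10·k - 3·w); both groups contain (10·k - 3·w).

-(10·k - 3·w)·(14·k + 9·w)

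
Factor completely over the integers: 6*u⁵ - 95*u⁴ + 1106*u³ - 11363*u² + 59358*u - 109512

By the rational root theorem, u = 6 is a root, so (u - 6) divides it; the quotient is 6*u⁴ - 59*u³ + 752*u² - 6851*u + 18252.
Continuing, u = 13/2 is a root, so (2*u - 13) divides it; the quotient is 3*u³ - 10*u² + 311*u - 1404.
Then u = 13/3 is a root, so (3*u - 13) is a factor; dividing leaves u² + u + 108.
The quadratic u² + u + 108 has discriminant -431 < 0 and is irreducible over ℤ.

(2*u - 13)*(3*u - 13)*(u - 6)*(u² + u + 108)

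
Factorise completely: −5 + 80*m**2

Factor out 5, leaving 16*m**2 − 1, which is a difference of two squares.

5*(4*m + 1)*(4*m − 1)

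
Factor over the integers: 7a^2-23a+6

Need a pair with product 7·6 = 42 and sum -23: that's -21 and -2.
Split the middle term: 7a^2-21a - 2a+6 = 7a(a-3) - 2(a-3).

(7a-2)(a-3)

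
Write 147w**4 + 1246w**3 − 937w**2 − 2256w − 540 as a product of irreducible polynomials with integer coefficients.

Testing divisors of the constant over divisors of the leading coefficient, w = 5/3 is a root, giving the factor (3w − 5) and quotient 49w**3 + 497w**2 + 516w + 108.
Continuing, w = −2/7 is a root, so (7w + 2) divides it; the quotient is 7w**2 + 69w + 54.
The remaining quadratic factors as (w + 9)(7w + 6).

(3w − 5)(7w + 2)(7w + 6)(w + 9)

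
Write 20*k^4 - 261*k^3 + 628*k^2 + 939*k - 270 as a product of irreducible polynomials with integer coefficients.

By the rational root theorem, k = 9 is a root, so (k - 9) is a factor; dividing leaves 20*k^3 - 81*k^2 - 101*k + 30.
Then k = -6/5 is a root, so (5*k + 6) divides it; the quotient is 4*k^2 - 21*k + 5.
The remaining quadratic factors as (k - 5)(4*k - 1).

(4*k - 1)*(5*k + 6)*(k - 5)*(k - 9)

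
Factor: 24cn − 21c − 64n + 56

Group as (24cn − 21c) + (−64n + 56) = 3c(8n − 7) − 8(8n − 7).
Both groups share the factor (8n − 7).

(3c − 8)(8n − 7)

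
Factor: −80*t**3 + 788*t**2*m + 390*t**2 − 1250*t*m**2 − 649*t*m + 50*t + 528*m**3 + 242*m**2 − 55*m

Group: t*(−80*t**2 + 148*t*m − 10*t − 66*m**2 + 11*m) + (−8*m − 5)*(−80*t**2 + 148*t*m − 10*t − 66*m**2 + 11*m); both groups contain (−80*t**2 + 148*t*m − 10*t − 66*m**2 + 11*m), so (t − 8*m − 5) is a factor with cofactor −80*t**2 + 148*t*m − 10*t − 66*m**2 + 11*m.
The cofactor groups again: −80*t**2 + 148*t*m − 10*t − 66*m**2 + 11*m = −8*t*(10*t − 11*m) + (6*m − 1)*(10*t − 11*m); both groups contain (10*t − 11*m), giving −(8*t − 6*m + 1)*(10*t − 11*m).

−(10*t − 11*m)*(8*t − 6*m + 1)*(t − 8*m − 5)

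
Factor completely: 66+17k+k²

(k+11)(k+6)

Two integers with product 66 and sum 17 are 11 and 6.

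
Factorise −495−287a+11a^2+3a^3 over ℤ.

(3a+5)(a+11)(a−9)

Trying the rational-root candidates, a = −11 is a root, so (a+11) divides it; the quotient is 3a^2−22a−45.
The remaining quadratic factors as (a−9)(3a+5).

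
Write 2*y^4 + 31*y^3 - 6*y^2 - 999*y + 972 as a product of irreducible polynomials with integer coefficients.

Testing divisors of the constant over divisors of the leading coefficient, y = 1 is a root, so (y - 1) is a factor; dividing leaves 2*y^3 + 33*y^2 + 27*y - 972.
Then y = -12 is a root, so (y + 12) divides it; the quotient is 2*y^2 + 9*y - 81.
The remaining quadratic factors as (y + 9)(2*y - 9).

(2*y - 9)*(y + 12)*(y + 9)*(y - 1)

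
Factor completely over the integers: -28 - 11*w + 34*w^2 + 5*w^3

(5*w + 4)*(w + 7)*(w - 1)

Trying the rational-root candidates, w = -7 is a root, so (w + 7) is a factor; dividing leaves 5*w^2 - w - 4.
The remaining quadratic factors as (w - 1)(5*w + 4).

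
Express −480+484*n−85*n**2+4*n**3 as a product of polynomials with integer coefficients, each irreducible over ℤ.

Trying the rational-root candidates, n = 5/4 is a root, so (4*n−5) is a factor; dividing leaves n**2−20*n+96.
The remaining quadratic factors as (n−8)(n−12).

(4*n−5)*(n−12)*(n−8)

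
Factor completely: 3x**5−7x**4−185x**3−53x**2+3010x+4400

(3x+5)(x−5)(x−8)(x**2+9x+22)

By the rational root theorem, x = 8 is a root, giving the factor (x−8) and quotient 3x**4+17x**3−49x**2−445x−550.
Then x = 5 is a root, so (x−5) divides it; the quotient is 3x**3+32x**2+111x+110.
Next, x = −5/3 is a root, so (3x+5) divides it; the quotient is x**2+9x+22.
The quadratic x**2+9x+22 has discriminant −7 < 0 and is irreducible over ℤ.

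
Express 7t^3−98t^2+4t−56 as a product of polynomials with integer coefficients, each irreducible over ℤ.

Group as (7t^3+4t) + (−98t^2−56) = t(7t^2+4) − 14(7t^2+4).
Both groups share the factor (7t^2+4).

(t−14)(7t^2+4)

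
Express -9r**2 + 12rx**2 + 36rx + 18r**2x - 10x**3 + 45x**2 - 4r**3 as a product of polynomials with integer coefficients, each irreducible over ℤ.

Group: r(-4r**2 + 22rx - 9r - 10x**2 + 45x) + x(-4r**2 + 22rx - 9r - 10x**2 + 45x); both groups contain (-4r**2 + 22rx - 9r - 10x**2 + 45x), so (r + x) is a factor with cofactor -4r**2 + 22rx - 9r - 10x**2 + 45x.
The cofactor groups again: -4r**2 + 22rx - 9r - 10x**2 + 45x = -r(4r - 2x + 9) + 5x(4r - 2x + 9); both groups contain (4r - 2x + 9), giving -(r - 5x)(4r - 2x + 9).

-(4r - 2x + 9)(r + x)(r - 5x)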